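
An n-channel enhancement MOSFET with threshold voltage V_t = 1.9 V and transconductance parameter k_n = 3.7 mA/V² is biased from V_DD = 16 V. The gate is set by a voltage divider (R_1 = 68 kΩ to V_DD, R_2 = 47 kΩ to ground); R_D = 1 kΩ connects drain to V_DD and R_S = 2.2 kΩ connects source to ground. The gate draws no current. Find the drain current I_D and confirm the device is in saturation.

I_D ≈ 1.7 mA

V_G = V_DD·R_2/(R_1+R_2) = 16×47/115 = 6.54 V.
Assume saturation: I_D = (k_n/2)(V_GS − V_t)² with V_GS = V_G − I_D·R_S = 6.54 − 2.2·I_D.
Substituting gives 8.95·I_D² − 38.8·I_D + 39.8 = 0, with roots I_D = 1.68 or 2.65 mA.
The root I_D = 2.65 mA gives V_GS = 0.702 V ≤ V_t, so take I_D = 1.68 mA.
Then V_GS = 2.85 V and V_DS = V_DD − I_D(R_D+R_S) = 16 − 1.68×3.2 = 10.6 V.
Saturation requires V_DS ≥ V_GS − V_t = 0.952 V; 10.6 ≥ 0.952 ✓.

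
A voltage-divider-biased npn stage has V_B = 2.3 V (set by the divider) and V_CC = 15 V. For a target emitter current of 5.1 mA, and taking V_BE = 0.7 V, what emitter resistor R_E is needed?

R_E ≈ 0.31 kΩ

V_E = V_B − V_BE = 2.3 − 0.7 = 1.6 V.
R_E = V_E / I_E = 1.6 / 5.1 = 0.314 kΩ.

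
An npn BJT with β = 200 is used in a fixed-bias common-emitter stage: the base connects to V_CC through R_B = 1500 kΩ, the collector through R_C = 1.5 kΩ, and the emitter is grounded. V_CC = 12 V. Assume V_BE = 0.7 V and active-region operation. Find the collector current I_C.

I_C ≈ 1.5 mA

Base loop: V_CC = I_B·R_B + V_BE, so I_B = (12 − 0.7)/1500 kΩ = 0.00753 mA.
In the active region I_C = β·I_B = 200 × 0.00753 = 1.51 mA.
Collector loop: V_CE = V_CC − I_C·R_C = 12 − 1.51×1.5 = 9.74 V.
Since V_CE = 9.74 V > V_CE(sat) ≈ 0.2 V, the transistor is in the active region as assumed.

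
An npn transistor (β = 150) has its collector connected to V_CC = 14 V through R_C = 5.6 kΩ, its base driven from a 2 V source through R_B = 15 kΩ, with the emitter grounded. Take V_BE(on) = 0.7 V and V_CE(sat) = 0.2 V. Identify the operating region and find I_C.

Assume active: I_B = (2 − 0.7)/15 = 0.0867 mA, giving I_C = β·I_B = 13 mA.
But then V_CE = 14 − 13×5.6 = -58.8 V < V_CE(sat) = 0.2 V — impossible in the active region.
So the transistor is saturated. With V_CE = 0.2 V, I_C = (V_CC − 0.2)/R_C = 13.8/5.6 = 2.46 mA.
Check: β·I_B = 13 mA > I_C = 2.46 mA, confirming saturation.

saturation; I_C ≈ 2.5 mA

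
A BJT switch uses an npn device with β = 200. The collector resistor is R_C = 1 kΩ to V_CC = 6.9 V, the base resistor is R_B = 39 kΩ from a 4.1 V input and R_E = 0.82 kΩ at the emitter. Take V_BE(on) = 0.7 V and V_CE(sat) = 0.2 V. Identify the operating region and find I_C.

active; I_C ≈ 3.3 mA

Assume active. Base-emitter loop: I_B = (V_BB − V_BE)/(R_B + (β+1)R_E) = (4.1 − 0.7)/(39 + 201×0.82) = 0.0167 mA.
I_C = β·I_B = 200×0.0167 = 3.34 mA.
V_CE = V_CC − I_C·R_C − I_E·R_E = 6.9 − 3.34×1 − 3.35×0.82 = 0.814 V > V_CE(sat), so the active-region assumption holds.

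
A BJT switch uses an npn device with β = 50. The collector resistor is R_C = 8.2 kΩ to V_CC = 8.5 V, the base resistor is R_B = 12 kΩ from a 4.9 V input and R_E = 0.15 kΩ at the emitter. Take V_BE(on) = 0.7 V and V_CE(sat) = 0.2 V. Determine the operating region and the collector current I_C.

saturation; I_C ≈ 0.99 mA

Assume active: I_B = (4.9 − 0.7)/(12 + 51×0.15) = 0.214 mA, I_C = β·I_B = 10.7 mA.
Then V_CE = 8.5 − 10.7×8.2 − 10.9×0.15 = -80.8 V < 0.2 V — the active assumption fails.
Re-solve with V_CE = 0.2 V. KCL at the emitter: V_E/R_E = (V_BB−0.7−V_E)/R_B + (V_CC−0.2−V_E)/R_C, giving V_E = 0.198 V.
I_C = (V_CC − 0.2 − V_E)/R_C = (8.3 − 0.198)/8.2 = 0.988 mA.
Check: I_B = (4.2 − 0.198)/12 = 0.333 mA, and β·I_B = 16.7 mA > I_C, confirming saturation.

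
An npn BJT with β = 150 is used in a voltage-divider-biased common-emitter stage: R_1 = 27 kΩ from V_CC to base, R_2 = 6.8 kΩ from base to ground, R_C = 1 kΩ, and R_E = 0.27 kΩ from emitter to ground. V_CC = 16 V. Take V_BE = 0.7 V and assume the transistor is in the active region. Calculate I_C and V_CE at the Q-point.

Thevenize the base divider: V_Th = V_CC·R_2/(R_1+R_2) = 16×6.8/33.8 = 3.22 V, R_Th = R_1‖R_2 = 5.43 kΩ.
Base-emitter loop: V_Th = I_B·R_Th + V_BE + (β+1)I_B·R_E, so I_B = (3.22 − 0.7) / (5.43 + 151×0.27) = 0.0545 mA.
I_C = β·I_B = 150×0.0545 = 8.18 mA, and I_E = (β+1)I_B = 8.23 mA.
V_CE = V_CC − I_C·R_C − I_E·R_E = 16 − 8.18×1 − 8.23×0.27 = 5.6 V.
V_CE = 5.6 V > 0.2 V confirms active-region operation.

I_C ≈ 8.2 mA, V_CE ≈ 5.6 V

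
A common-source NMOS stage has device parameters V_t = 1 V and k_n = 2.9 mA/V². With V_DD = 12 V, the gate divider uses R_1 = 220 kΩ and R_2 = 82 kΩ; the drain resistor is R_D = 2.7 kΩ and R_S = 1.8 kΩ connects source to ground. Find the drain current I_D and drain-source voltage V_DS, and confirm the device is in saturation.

I_D ≈ 0.83 mA, V_DS ≈ 8.2 V

V_G = V_DD·R_2/(R_1+R_2) = 12×82/302 = 3.26 V.
Assume saturation: I_D = (k_n/2)(V_GS − V_t)² with V_GS = V_G − I_D·R_S = 3.26 − 1.8·I_D.
Substituting gives 4.7·I_D² − 12.8·I_D + 7.39 = 0, with roots I_D = 0.833 or 1.89 mA.
The root I_D = 1.89 mA gives V_GS = -0.141 V ≤ V_t, so take I_D = 0.833 mA.
Then V_GS = 1.76 V and V_DS = V_DD − I_D(R_D+R_S) = 12 − 0.833×4.5 = 8.25 V.
Saturation requires V_DS ≥ V_GS − V_t = 0.758 V; 8.25 ≥ 0.758 ✓.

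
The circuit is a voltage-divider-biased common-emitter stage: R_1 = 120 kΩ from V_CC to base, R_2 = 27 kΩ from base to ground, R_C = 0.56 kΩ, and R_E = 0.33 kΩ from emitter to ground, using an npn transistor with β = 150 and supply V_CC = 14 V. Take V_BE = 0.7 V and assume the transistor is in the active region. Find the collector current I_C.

I_C ≈ 3.9 mA

Thevenize the base divider: V_Th = V_CC·R_2/(R_1+R_2) = 14×27/147 = 2.57 V, R_Th = R_1‖R_2 = 22 kΩ.
Base-emitter loop: V_Th = I_B·R_Th + V_BE + (β+1)I_B·R_E, so I_B = (2.57 − 0.7) / (22 + 151×0.33) = 0.026 mA.
I_C = β·I_B = 150×0.026 = 3.91 mA, and I_E = (β+1)I_B = 3.93 mA.
V_CE = V_CC − I_C·R_C − I_E·R_E = 14 − 3.91×0.56 − 3.93×0.33 = 10.5 V.
V_CE = 10.5 V > 0.2 V confirms active-region operation.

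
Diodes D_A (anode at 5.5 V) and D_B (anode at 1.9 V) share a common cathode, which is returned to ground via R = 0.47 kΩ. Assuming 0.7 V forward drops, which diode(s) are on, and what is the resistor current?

Assume both conduct. Then node N would need to be at both 5.5−0.7 = 4.8 V and 1.9−0.7 = 1.2 V, which is impossible.
Assume only D_A conducts: V_N = 5.5 − 0.7 = 4.8 V, so I_R = 4.8/0.47 = 10.2 mA.
Check D_B: its anode-to-cathode voltage is 1.9 − 4.8 = -2.9 V < 0.7 V, so it is off. The assumption is consistent.

Only D_A conducts; I_R ≈ 10 mA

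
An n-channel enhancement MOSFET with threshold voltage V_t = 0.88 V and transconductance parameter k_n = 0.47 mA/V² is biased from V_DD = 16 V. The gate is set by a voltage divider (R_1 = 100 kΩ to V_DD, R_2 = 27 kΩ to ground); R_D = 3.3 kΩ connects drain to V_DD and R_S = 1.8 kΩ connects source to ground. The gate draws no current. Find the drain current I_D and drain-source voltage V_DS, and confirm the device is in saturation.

V_G = V_DD·R_2/(R_1+R_2) = 16×27/127 = 3.4 V.
Assume saturation: I_D = (k_n/2)(V_GS − V_t)² with V_GS = V_G − I_D·R_S = 3.4 − 1.8·I_D.
Substituting gives 0.761·I_D² − 3.13·I_D + 1.49 = 0, with roots I_D = 0.551 or 3.56 mA.
The root I_D = 3.56 mA gives V_GS = -3.01 V ≤ V_t, so take I_D = 0.551 mA.
Then V_GS = 2.41 V and V_DS = V_DD − I_D(R_D+R_S) = 16 − 0.551×5.1 = 13.2 V.
Saturation requires V_DS ≥ V_GS − V_t = 1.53 V; 13.2 ≥ 1.53 ✓.

I_D ≈ 0.55 mA, V_DS ≈ 13 V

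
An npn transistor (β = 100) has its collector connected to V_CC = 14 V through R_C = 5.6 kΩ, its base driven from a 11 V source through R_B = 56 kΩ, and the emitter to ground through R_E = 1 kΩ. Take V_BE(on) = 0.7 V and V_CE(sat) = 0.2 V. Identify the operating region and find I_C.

saturation; I_C ≈ 2.1 mA

Assume active: I_B = (11 − 0.7)/(56 + 101×1) = 0.0656 mA, I_C = β·I_B = 6.56 mA.
Then V_CE = 14 − 6.56×5.6 − 6.63×1 = -29.4 V < 0.2 V — the active assumption fails.
Re-solve with V_CE = 0.2 V. KCL at the emitter: V_E/R_E = (V_BB−0.7−V_E)/R_B + (V_CC−0.2−V_E)/R_C, giving V_E = 2.21 V.
I_C = (V_CC − 0.2 − V_E)/R_C = (13.8 − 2.21)/5.6 = 2.07 mA.
Check: I_B = (10.3 − 2.21)/56 = 0.144 mA, and β·I_B = 14.4 mA > I_C, confirming saturation.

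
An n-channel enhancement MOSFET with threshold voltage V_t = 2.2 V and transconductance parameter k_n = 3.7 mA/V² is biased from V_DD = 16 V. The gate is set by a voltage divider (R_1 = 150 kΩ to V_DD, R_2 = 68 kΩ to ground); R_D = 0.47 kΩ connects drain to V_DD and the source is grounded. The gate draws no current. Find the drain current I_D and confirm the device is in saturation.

I_D ≈ 14 mA

V_G = V_DD·R_2/(R_1+R_2) = 16×68/218 = 4.99 V. With the source grounded, V_GS = V_G = 4.99 V.
Assume saturation: I_D = (k_n/2)(V_GS − V_t)² = (3.7/2)×(4.99 − 2.2)² = 1.85×2.79² = 14.4 mA.
V_DS = V_DD − I_D·R_D = 16 − 14.4×0.47 = 9.23 V.
Saturation requires V_DS ≥ V_GS − V_t = 2.79 V; 9.23 ≥ 2.79 ✓.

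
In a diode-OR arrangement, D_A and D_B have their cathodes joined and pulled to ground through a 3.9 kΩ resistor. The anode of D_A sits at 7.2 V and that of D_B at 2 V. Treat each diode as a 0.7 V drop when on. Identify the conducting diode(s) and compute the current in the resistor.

Only D_A conducts; I_R ≈ 1.7 mA

Assume both conduct. Then node N would need to be at both 7.2−0.7 = 6.5 V and 2−0.7 = 1.3 V, which is impossible.
Assume only D_A conducts: V_N = 7.2 − 0.7 = 6.5 V, so I_R = 6.5/3.9 = 1.67 mA.
Check D_B: its anode-to-cathode voltage is 2 − 6.5 = -4.5 V < 0.7 V, so it is off. The assumption is consistent.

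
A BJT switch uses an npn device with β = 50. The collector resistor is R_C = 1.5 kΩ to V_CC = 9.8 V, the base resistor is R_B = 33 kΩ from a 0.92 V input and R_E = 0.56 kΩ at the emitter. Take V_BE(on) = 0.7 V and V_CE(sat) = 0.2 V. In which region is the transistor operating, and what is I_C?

Assume active. Base-emitter loop: I_B = (V_BB − V_BE)/(R_B + (β+1)R_E) = (0.92 − 0.7)/(33 + 51×0.56) = 0.00357 mA.
I_C = β·I_B = 50×0.00357 = 0.179 mA.
V_CE = V_CC − I_C·R_C − I_E·R_E = 9.8 − 0.179×1.5 − 0.182×0.56 = 9.43 V > V_CE(sat), so the active-region assumption holds.

active; I_C ≈ 0.18 mA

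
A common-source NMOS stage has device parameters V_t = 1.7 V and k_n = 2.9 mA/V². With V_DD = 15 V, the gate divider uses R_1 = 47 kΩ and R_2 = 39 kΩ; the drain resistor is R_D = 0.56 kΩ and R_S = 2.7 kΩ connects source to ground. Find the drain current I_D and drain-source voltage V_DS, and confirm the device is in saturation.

I_D ≈ 1.5 mA, V_DS ≈ 10 V

V_G = V_DD·R_2/(R_1+R_2) = 15×39/86 = 6.8 V.
Assume saturation: I_D = (k_n/2)(V_GS − V_t)² with V_GS = V_G − I_D·R_S = 6.8 − 2.7·I_D.
Substituting gives 10.6·I_D² − 41·I_D + 37.7 = 0, with roots I_D = 1.51 or 2.36 mA.
The root I_D = 2.36 mA gives V_GS = 0.424 V ≤ V_t, so take I_D = 1.51 mA.
Then V_GS = 2.72 V and V_DS = V_DD − I_D(R_D+R_S) = 15 − 1.51×3.26 = 10.1 V.
Saturation requires V_DS ≥ V_GS − V_t = 1.02 V; 10.1 ≥ 1.02 ✓.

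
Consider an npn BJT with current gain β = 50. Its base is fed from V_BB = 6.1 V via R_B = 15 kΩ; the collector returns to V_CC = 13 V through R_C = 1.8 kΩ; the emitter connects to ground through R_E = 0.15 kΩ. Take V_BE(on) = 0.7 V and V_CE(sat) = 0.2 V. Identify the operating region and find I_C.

saturation; I_C ≈ 6.5 mA

Assume active: I_B = (6.1 − 0.7)/(15 + 51×0.15) = 0.238 mA, I_C = β·I_B = 11.9 mA.
Then V_CE = 13 − 11.9×1.8 − 12.2×0.15 = -10.3 V < 0.2 V — the active assumption fails.
Re-solve with V_CE = 0.2 V. KCL at the emitter: V_E/R_E = (V_BB−0.7−V_E)/R_B + (V_CC−0.2−V_E)/R_C, giving V_E = 1.03 V.
I_C = (V_CC − 0.2 − V_E)/R_C = (12.8 − 1.03)/1.8 = 6.54 mA.
Check: I_B = (5.4 − 1.03)/15 = 0.292 mA, and β·I_B = 14.6 mA > I_C, confirming saturation.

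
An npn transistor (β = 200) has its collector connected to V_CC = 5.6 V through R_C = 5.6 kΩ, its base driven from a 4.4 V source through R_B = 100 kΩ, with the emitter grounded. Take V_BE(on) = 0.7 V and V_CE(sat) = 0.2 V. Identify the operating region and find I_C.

saturation; I_C ≈ 0.96 mA

Assume active: I_B = (4.4 − 0.7)/100 = 0.037 mA, giving I_C = β·I_B = 7.4 mA.
But then V_CE = 5.6 − 7.4×5.6 = -35.8 V < V_CE(sat) = 0.2 V — impossible in the active region.
So the transistor is saturated. With V_CE = 0.2 V, I_C = (V_CC − 0.2)/R_C = 5.4/5.6 = 0.964 mA.
Check: β·I_B = 7.4 mA > I_C = 0.964 mA, confirming saturation.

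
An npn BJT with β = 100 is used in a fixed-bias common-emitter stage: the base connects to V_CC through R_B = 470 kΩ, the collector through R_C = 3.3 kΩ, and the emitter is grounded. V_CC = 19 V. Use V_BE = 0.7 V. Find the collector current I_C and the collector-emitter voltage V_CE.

Base loop: V_CC = I_B·R_B + V_BE, so I_B = (19 − 0.7)/470 kΩ = 0.0389 mA.
In the active region I_C = β·I_B = 100 × 0.0389 = 3.89 mA.
Collector loop: V_CE = V_CC − I_C·R_C = 19 − 3.89×3.3 = 6.15 V.
Since V_CE = 6.15 V > V_CE(sat) ≈ 0.2 V, the transistor is in the active region as assumed.

I_C ≈ 3.9 mA, V_CE ≈ 6.2 V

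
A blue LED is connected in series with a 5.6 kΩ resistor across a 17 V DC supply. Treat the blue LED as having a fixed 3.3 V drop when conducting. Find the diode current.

KVL around the loop: 17 = V_D + I·R = 3.3 + I × 5.6 kΩ.
So I = (17 − 3.3) / 5.6 kΩ = 13.7 / 5.6 = 2.45 mA.

I ≈ 2.4 mA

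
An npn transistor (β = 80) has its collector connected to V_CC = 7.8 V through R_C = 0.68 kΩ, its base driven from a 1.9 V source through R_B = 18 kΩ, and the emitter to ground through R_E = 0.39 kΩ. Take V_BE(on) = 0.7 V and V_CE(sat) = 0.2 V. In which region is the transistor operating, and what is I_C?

active; I_C ≈ 1.9 mA

Assume active. Base-emitter loop: I_B = (V_BB − V_BE)/(R_B + (β+1)R_E) = (1.9 − 0.7)/(18 + 81×0.39) = 0.0242 mA.
I_C = β·I_B = 80×0.0242 = 1.94 mA.
V_CE = V_CC − I_C·R_C − I_E·R_E = 7.8 − 1.94×0.68 − 1.96×0.39 = 5.72 V > V_CE(sat), so the active-region assumption holds.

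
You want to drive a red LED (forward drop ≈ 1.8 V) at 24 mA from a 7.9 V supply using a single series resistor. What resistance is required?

The resistor drops V_S − V_D = 7.9 − 1.8 = 6.1 V at 24 mA.
R = 6.1 V / 24 mA = 0.254 kΩ.

R ≈ 0.25 kΩ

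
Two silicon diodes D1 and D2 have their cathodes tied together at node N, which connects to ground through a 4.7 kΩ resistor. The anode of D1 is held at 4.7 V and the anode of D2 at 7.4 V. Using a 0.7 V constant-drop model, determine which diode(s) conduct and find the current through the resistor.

Assume both conduct. Then node N would need to be at both 4.7−0.7 = 4 V and 7.4−0.7 = 6.7 V, which is impossible.
Assume only D2 conducts: V_N = 7.4 − 0.7 = 6.7 V, so I_R = 6.7/4.7 = 1.43 mA.
Check D1: its anode-to-cathode voltage is 4.7 − 6.7 = -2 V < 0.7 V, so it is off. The assumption is consistent.

Only D2 conducts; I_R ≈ 1.4 mA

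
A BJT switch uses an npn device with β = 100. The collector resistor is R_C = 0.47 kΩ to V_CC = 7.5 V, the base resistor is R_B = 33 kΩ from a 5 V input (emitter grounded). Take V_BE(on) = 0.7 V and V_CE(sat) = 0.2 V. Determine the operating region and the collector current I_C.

active; I_C ≈ 13 mA

Assume active. Base-emitter loop: I_B = (V_BB − V_BE)/R_B = (5 − 0.7)/33 = 0.13 mA.
I_C = β·I_B = 100×0.13 = 13 mA.
V_CE = V_CC − I_C·R_C = 7.5 − 13×0.47 = 1.38 V > V_CE(sat), so the active-region assumption holds.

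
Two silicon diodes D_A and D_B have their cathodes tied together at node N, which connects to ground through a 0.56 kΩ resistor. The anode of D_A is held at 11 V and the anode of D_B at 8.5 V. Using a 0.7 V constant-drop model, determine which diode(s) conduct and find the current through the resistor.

Only D_A conducts; I_R ≈ 18 mA

Assume both conduct. Then node N would need to be at both 11−0.7 = 10.3 V and 8.5−0.7 = 7.8 V, which is impossible.
Assume only D_A conducts: V_N = 11 − 0.7 = 10.3 V, so I_R = 10.3/0.56 = 18.4 mA.
Check D_B: its anode-to-cathode voltage is 8.5 − 10.3 = -1.8 V < 0.7 V, so it is off. The assumption is consistent.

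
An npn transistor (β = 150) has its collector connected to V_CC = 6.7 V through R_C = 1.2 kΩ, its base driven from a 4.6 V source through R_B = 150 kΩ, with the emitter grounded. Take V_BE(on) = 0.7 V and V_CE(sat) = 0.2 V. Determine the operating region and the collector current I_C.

active; I_C ≈ 3.9 mA

Assume active. Base-emitter loop: I_B = (V_BB − V_BE)/R_B = (4.6 − 0.7)/150 = 0.026 mA.
I_C = β·I_B = 150×0.026 = 3.9 mA.
V_CE = V_CC − I_C·R_C = 6.7 − 3.9×1.2 = 2.02 V > V_CE(sat), so the active-region assumption holds.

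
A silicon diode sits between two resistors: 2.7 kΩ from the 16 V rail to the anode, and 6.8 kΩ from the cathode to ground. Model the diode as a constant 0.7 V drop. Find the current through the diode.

The two resistors are in series with the diode, so KVL gives 16 = I·2.7 + 0.7 + I·6.8.
I = (16 − 0.7) / (2.7 + 6.8) kΩ = 15.3 / 9.5 = 1.61 mA.

I ≈ 1.6 mA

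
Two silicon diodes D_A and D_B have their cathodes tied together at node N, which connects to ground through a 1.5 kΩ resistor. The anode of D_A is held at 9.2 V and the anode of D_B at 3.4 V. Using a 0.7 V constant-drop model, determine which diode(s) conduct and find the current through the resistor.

Only D_A conducts; I_R ≈ 5.7 mA

Assume both conduct. Then node N would need to be at both 9.2−0.7 = 8.5 V and 3.4−0.7 = 2.7 V, which is impossible.
Assume only D_A conducts: V_N = 9.2 − 0.7 = 8.5 V, so I_R = 8.5/1.5 = 5.67 mA.
Check D_B: its anode-to-cathode voltage is 3.4 − 8.5 = -5.1 V < 0.7 V, so it is off. The assumption is consistent.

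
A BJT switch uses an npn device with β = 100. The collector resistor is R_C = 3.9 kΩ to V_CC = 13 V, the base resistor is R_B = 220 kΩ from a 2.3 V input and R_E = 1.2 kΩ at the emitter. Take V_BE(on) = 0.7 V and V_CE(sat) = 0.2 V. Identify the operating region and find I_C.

Assume active. Base-emitter loop: I_B = (V_BB − V_BE)/(R_B + (β+1)R_E) = (2.3 − 0.7)/(220 + 101×1.2) = 0.00469 mA.
I_C = β·I_B = 100×0.00469 = 0.469 mA.
V_CE = V_CC − I_C·R_C − I_E·R_E = 13 − 0.469×3.9 − 0.474×1.2 = 10.6 V > V_CE(sat), so the active-region assumption holds.

active; I_C ≈ 0.47 mA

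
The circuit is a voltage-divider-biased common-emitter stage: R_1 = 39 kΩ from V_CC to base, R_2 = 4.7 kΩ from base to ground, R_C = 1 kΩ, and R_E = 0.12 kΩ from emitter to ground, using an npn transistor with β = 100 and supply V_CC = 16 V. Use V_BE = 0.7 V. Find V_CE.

Thevenize the base divider: V_Th = V_CC·R_2/(R_1+R_2) = 16×4.7/43.7 = 1.72 V, R_Th = R_1‖R_2 = 4.19 kΩ.
Base-emitter loop: V_Th = I_B·R_Th + V_BE + (β+1)I_B·R_E, so I_B = (1.72 − 0.7) / (4.19 + 101×0.12) = 0.0626 mA.
I_C = β·I_B = 100×0.0626 = 6.26 mA, and I_E = (β+1)I_B = 6.32 mA.
V_CE = V_CC − I_C·R_C − I_E·R_E = 16 − 6.26×1 − 6.32×0.12 = 8.98 V.
V_CE = 8.98 V > 0.2 V confirms active-region operation.

V_CE ≈ 9 V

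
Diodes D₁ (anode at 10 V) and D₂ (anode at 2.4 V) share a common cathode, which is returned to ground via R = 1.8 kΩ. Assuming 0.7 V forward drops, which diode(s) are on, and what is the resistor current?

Assume both conduct. Then node N would need to be at both 10−0.7 = 9.3 V and 2.4−0.7 = 1.7 V, which is impossible.
Assume only D₁ conducts: V_N = 10 − 0.7 = 9.3 V, so I_R = 9.3/1.8 = 5.17 mA.
Check D₂: its anode-to-cathode voltage is 2.4 − 9.3 = -6.9 V < 0.7 V, so it is off. The assumption is consistent.

Only D₁ conducts; I_R ≈ 5.2 mA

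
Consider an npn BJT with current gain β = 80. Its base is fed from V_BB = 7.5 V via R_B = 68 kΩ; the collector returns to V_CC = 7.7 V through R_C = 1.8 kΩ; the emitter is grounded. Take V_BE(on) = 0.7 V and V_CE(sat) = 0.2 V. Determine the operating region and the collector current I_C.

Assume active: I_B = (7.5 − 0.7)/68 = 0.1 mA, giving I_C = β·I_B = 8 mA.
But then V_CE = 7.7 − 8×1.8 = -6.7 V < V_CE(sat) = 0.2 V — impossible in the active region.
So the transistor is saturated. With V_CE = 0.2 V, I_C = (V_CC − 0.2)/R_C = 7.5/1.8 = 4.17 mA.
Check: β·I_B = 8 mA > I_C = 4.17 mA, confirming saturation.

saturation; I_C ≈ 4.2 mA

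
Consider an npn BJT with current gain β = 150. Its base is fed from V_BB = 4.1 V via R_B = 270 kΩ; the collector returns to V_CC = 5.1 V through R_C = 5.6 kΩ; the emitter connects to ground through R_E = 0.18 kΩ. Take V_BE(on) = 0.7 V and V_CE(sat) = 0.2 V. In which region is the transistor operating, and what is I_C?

saturation; I_C ≈ 0.85 mA

Assume active: I_B = (4.1 − 0.7)/(270 + 151×0.18) = 0.0114 mA, I_C = β·I_B = 1.72 mA.
Then V_CE = 5.1 − 1.72×5.6 − 1.73×0.18 = -4.82 V < 0.2 V — the active assumption fails.
Re-solve with V_CE = 0.2 V. KCL at the emitter: V_E/R_E = (V_BB−0.7−V_E)/R_B + (V_CC−0.2−V_E)/R_C, giving V_E = 0.155 V.
I_C = (V_CC − 0.2 − V_E)/R_C = (4.9 − 0.155)/5.6 = 0.847 mA.
Check: I_B = (3.4 − 0.155)/270 = 0.012 mA, and β·I_B = 1.8 mA > I_C, confirming saturation.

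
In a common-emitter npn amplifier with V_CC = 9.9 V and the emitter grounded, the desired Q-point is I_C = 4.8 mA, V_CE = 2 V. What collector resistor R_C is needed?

R_C ≈ 1.6 kΩ

Collector loop: V_CC = I_C·R_C + V_CE.
R_C = (V_CC − V_CE)/I_C = (9.9 − 2)/4.8 = 1.65 kΩ.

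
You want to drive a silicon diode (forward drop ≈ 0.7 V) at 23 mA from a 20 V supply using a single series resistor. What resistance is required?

The resistor drops V_S − V_D = 20 − 0.7 = 19.3 V at 23 mA.
R = 19.3 V / 23 mA = 0.839 kΩ.

R ≈ 0.84 kΩ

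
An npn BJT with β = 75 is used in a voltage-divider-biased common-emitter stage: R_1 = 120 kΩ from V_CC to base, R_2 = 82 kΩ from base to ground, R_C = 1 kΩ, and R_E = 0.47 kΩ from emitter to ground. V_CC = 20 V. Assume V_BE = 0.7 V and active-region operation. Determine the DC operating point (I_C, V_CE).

Thevenize the base divider: V_Th = V_CC·R_2/(R_1+R_2) = 20×82/202 = 8.12 V, R_Th = R_1‖R_2 = 48.7 kΩ.
Base-emitter loop: V_Th = I_B·R_Th + V_BE + (β+1)I_B·R_E, so I_B = (8.12 − 0.7) / (48.7 + 76×0.47) = 0.0879 mA.
I_C = β·I_B = 75×0.0879 = 6.59 mA, and I_E = (β+1)I_B = 6.68 mA.
V_CE = V_CC − I_C·R_C − I_E·R_E = 20 − 6.59×1 − 6.68×0.47 = 10.3 V.
V_CE = 10.3 V > 0.2 V confirms active-region operation.

I_C ≈ 6.6 mA, V_CE ≈ 10 V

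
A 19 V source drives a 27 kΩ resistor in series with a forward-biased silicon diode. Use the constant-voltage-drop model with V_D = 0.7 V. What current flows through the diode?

I ≈ 0.68 mA

KVL around the loop: 19 = V_D + I·R = 0.7 + I × 27 kΩ.
So I = (19 − 0.7) / 27 kΩ = 18.3 / 27 = 0.678 mA.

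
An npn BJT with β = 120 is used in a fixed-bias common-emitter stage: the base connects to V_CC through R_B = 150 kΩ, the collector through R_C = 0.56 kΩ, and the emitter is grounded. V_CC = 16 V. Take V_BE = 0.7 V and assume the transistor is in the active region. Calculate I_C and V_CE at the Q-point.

Base loop: V_CC = I_B·R_B + V_BE, so I_B = (16 − 0.7)/150 kΩ = 0.102 mA.
In the active region I_C = β·I_B = 120 × 0.102 = 12.2 mA.
Collector loop: V_CE = V_CC − I_C·R_C = 16 − 12.2×0.56 = 9.15 V.
Since V_CE = 9.15 V > V_CE(sat) ≈ 0.2 V, the transistor is in the active region as assumed.

I_C ≈ 12 mA, V_CE ≈ 9.1 V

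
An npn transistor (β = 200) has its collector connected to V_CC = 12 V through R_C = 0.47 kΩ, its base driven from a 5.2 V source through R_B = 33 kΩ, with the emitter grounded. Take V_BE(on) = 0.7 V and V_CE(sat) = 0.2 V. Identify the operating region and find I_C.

Assume active: I_B = (5.2 − 0.7)/33 = 0.136 mA, giving I_C = β·I_B = 27.3 mA.
But then V_CE = 12 − 27.3×0.47 = -0.818 V < V_CE(sat) = 0.2 V — impossible in the active region.
So the transistor is saturated. With V_CE = 0.2 V, I_C = (V_CC − 0.2)/R_C = 11.8/0.47 = 25.1 mA.
Check: β·I_B = 27.3 mA > I_C = 25.1 mA, confirming saturation.

saturation; I_C ≈ 25 mA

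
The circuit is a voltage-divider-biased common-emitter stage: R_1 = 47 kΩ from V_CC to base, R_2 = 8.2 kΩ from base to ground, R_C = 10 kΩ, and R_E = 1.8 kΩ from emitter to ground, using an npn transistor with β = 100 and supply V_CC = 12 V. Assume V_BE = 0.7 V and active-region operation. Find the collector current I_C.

I_C ≈ 0.57 mA

Thevenize the base divider: V_Th = V_CC·R_2/(R_1+R_2) = 12×8.2/55.2 = 1.78 V, R_Th = R_1‖R_2 = 6.98 kΩ.
Base-emitter loop: V_Th = I_B·R_Th + V_BE + (β+1)I_B·R_E, so I_B = (1.78 − 0.7) / (6.98 + 101×1.8) = 0.00573 mA.
I_C = β·I_B = 100×0.00573 = 0.573 mA, and I_E = (β+1)I_B = 0.579 mA.
V_CE = V_CC − I_C·R_C − I_E·R_E = 12 − 0.573×10 − 0.579×1.8 = 5.22 V.
V_CE = 5.22 V > 0.2 V confirms active-region operation.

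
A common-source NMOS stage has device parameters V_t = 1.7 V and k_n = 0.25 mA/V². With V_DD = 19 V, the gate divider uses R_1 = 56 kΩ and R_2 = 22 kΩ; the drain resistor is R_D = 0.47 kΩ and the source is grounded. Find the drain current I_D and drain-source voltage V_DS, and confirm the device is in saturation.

I_D ≈ 1.7 mA, V_DS ≈ 18 V

V_G = V_DD·R_2/(R_1+R_2) = 19×22/78 = 5.36 V. With the source grounded, V_GS = V_G = 5.36 V.
Assume saturation: I_D = (k_n/2)(V_GS − V_t)² = (0.25/2)×(5.36 − 1.7)² = 0.125×3.66² = 1.67 mA.
V_DS = V_DD − I_D·R_D = 19 − 1.67×0.47 = 18.2 V.
Saturation requires V_DS ≥ V_GS − V_t = 3.66 V; 18.2 ≥ 3.66 ✓.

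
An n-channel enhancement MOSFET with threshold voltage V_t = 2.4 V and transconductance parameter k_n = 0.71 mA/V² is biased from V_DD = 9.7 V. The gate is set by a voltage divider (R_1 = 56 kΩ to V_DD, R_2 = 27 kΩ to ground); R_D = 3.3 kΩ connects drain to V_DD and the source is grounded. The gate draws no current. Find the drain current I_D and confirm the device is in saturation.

I_D ≈ 0.2 mA

V_G = V_DD·R_2/(R_1+R_2) = 9.7×27/83 = 3.16 V. With the source grounded, V_GS = V_G = 3.16 V.
Assume saturation: I_D = (k_n/2)(V_GS − V_t)² = (0.71/2)×(3.16 − 2.4)² = 0.355×0.755² = 0.203 mA.
V_DS = V_DD − I_D·R_D = 9.7 − 0.203×3.3 = 9.03 V.
Saturation requires V_DS ≥ V_GS − V_t = 0.755 V; 9.03 ≥ 0.755 ✓.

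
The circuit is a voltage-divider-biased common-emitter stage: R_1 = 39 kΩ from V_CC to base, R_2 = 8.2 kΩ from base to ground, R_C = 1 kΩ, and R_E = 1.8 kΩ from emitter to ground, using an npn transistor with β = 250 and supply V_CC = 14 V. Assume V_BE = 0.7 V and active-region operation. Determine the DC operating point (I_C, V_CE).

Thevenize the base divider: V_Th = V_CC·R_2/(R_1+R_2) = 14×8.2/47.2 = 2.43 V, R_Th = R_1‖R_2 = 6.78 kΩ.
Base-emitter loop: V_Th = I_B·R_Th + V_BE + (β+1)I_B·R_E, so I_B = (2.43 − 0.7) / (6.78 + 251×1.8) = 0.00378 mA.
I_C = β·I_B = 250×0.00378 = 0.944 mA, and I_E = (β+1)I_B = 0.948 mA.
V_CE = V_CC − I_C·R_C − I_E·R_E = 14 − 0.944×1 − 0.948×1.8 = 11.3 V.
V_CE = 11.3 V > 0.2 V confirms active-region operation.

I_C ≈ 0.94 mA, V_CE ≈ 11 V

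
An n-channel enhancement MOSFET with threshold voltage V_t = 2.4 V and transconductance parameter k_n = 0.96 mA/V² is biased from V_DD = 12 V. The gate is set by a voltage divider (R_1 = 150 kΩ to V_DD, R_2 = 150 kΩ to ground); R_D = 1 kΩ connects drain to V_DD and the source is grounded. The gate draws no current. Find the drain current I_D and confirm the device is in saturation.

I_D ≈ 6.2 mA

V_G = V_DD·R_2/(R_1+R_2) = 12×150/300 = 6 V. With the source grounded, V_GS = V_G = 6 V.
Assume saturation: I_D = (k_n/2)(V_GS − V_t)² = (0.96/2)×(6 − 2.4)² = 0.48×3.6² = 6.22 mA.
V_DS = V_DD − I_D·R_D = 12 − 6.22×1 = 5.78 V.
Saturation requires V_DS ≥ V_GS − V_t = 3.6 V; 5.78 ≥ 3.6 ✓.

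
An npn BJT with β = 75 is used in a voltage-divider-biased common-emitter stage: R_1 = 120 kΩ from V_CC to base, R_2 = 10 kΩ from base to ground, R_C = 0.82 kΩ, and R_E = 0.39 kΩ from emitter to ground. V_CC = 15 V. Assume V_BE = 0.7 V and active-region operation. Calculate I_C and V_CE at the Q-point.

Thevenize the base divider: V_Th = V_CC·R_2/(R_1+R_2) = 15×10/130 = 1.15 V, R_Th = R_1‖R_2 = 9.23 kΩ.
Base-emitter loop: V_Th = I_B·R_Th + V_BE + (β+1)I_B·R_E, so I_B = (1.15 − 0.7) / (9.23 + 76×0.39) = 0.0117 mA.
I_C = β·I_B = 75×0.0117 = 0.876 mA, and I_E = (β+1)I_B = 0.887 mA.
V_CE = V_CC − I_C·R_C − I_E·R_E = 15 − 0.876×0.82 − 0.887×0.39 = 13.9 V.
V_CE = 13.9 V > 0.2 V confirms active-region operation.

I_C ≈ 0.88 mA, V_CE ≈ 14 V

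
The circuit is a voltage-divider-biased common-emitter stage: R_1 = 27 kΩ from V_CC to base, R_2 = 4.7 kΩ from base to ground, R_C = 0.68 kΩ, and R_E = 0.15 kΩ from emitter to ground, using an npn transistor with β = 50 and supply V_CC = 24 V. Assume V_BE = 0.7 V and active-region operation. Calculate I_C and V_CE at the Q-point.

Thevenize the base divider: V_Th = V_CC·R_2/(R_1+R_2) = 24×4.7/31.7 = 3.56 V, R_Th = R_1‖R_2 = 4 kΩ.
Base-emitter loop: V_Th = I_B·R_Th + V_BE + (β+1)I_B·R_E, so I_B = (3.56 − 0.7) / (4 + 51×0.15) = 0.245 mA.
I_C = β·I_B = 50×0.245 = 12.3 mA, and I_E = (β+1)I_B = 12.5 mA.
V_CE = V_CC − I_C·R_C − I_E·R_E = 24 − 12.3×0.68 − 12.5×0.15 = 13.8 V.
V_CE = 13.8 V > 0.2 V confirms active-region operation.

I_C ≈ 12 mA, V_CE ≈ 14 V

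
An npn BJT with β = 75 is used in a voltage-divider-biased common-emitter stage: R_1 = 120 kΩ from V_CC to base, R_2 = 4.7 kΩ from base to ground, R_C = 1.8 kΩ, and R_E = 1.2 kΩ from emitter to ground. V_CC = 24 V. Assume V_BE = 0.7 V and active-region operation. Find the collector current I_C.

I_C ≈ 0.16 mA

Thevenize the base divider: V_Th = V_CC·R_2/(R_1+R_2) = 24×4.7/125 = 0.905 V, R_Th = R_1‖R_2 = 4.52 kΩ.
Base-emitter loop: V_Th = I_B·R_Th + V_BE + (β+1)I_B·R_E, so I_B = (0.905 − 0.7) / (4.52 + 76×1.2) = 0.00214 mA.
I_C = β·I_B = 75×0.00214 = 0.16 mA, and I_E = (β+1)I_B = 0.162 mA.
V_CE = V_CC − I_C·R_C − I_E·R_E = 24 − 0.16×1.8 − 0.162×1.2 = 23.5 V.
V_CE = 23.5 V > 0.2 V confirms active-region operation.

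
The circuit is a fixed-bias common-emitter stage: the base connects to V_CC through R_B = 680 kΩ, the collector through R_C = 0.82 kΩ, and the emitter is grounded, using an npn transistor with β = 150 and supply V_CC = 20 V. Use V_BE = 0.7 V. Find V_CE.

Base loop: V_CC = I_B·R_B + V_BE, so I_B = (20 − 0.7)/680 kΩ = 0.0284 mA.
In the active region I_C = β·I_B = 150 × 0.0284 = 4.26 mA.
Collector loop: V_CE = V_CC − I_C·R_C = 20 − 4.26×0.82 = 16.5 V.
Since V_CE = 16.5 V > V_CE(sat) ≈ 0.2 V, the transistor is in the active region as assumed.

V_CE ≈ 17 V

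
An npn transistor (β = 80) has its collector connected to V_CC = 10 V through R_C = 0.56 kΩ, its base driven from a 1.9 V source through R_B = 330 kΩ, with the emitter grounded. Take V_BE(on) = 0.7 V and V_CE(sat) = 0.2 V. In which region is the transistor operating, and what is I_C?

active; I_C ≈ 0.29 mA

Assume active. Base-emitter loop: I_B = (V_BB − V_BE)/R_B = (1.9 − 0.7)/330 = 0.00364 mA.
I_C = β·I_B = 80×0.00364 = 0.291 mA.
V_CE = V_CC − I_C·R_C = 10 − 0.291×0.56 = 9.84 V > V_CE(sat), so the active-region assumption holds.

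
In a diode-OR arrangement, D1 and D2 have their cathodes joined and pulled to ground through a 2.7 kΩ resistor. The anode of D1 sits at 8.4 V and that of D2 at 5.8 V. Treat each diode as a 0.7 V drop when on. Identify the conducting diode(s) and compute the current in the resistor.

Only D1 conducts; I_R ≈ 2.9 mA

Assume both conduct. Then node N would need to be at both 8.4−0.7 = 7.7 V and 5.8−0.7 = 5.1 V, which is impossible.
Assume only D1 conducts: V_N = 8.4 − 0.7 = 7.7 V, so I_R = 7.7/2.7 = 2.85 mA.
Check D2: its anode-to-cathode voltage is 5.8 − 7.7 = -1.9 V < 0.7 V, so it is off. The assumption is consistent.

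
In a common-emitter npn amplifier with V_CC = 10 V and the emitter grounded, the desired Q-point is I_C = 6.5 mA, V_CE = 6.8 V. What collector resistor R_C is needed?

R_C ≈ 0.49 kΩ

Collector loop: V_CC = I_C·R_C + V_CE.
R_C = (V_CC − V_CE)/I_C = (10 − 6.8)/6.5 = 0.492 kΩ.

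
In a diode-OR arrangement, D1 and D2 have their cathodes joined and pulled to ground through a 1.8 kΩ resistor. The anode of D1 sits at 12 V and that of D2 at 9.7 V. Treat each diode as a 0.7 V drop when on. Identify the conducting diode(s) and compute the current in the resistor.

Only D1 conducts; I_R ≈ 6.3 mA

Assume both conduct. Then node N would need to be at both 12−0.7 = 11.3 V and 9.7−0.7 = 9 V, which is impossible.
Assume only D1 conducts: V_N = 12 − 0.7 = 11.3 V, so I_R = 11.3/1.8 = 6.28 mA.
Check D2: its anode-to-cathode voltage is 9.7 − 11.3 = -1.6 V < 0.7 V, so it is off. The assumption is consistent.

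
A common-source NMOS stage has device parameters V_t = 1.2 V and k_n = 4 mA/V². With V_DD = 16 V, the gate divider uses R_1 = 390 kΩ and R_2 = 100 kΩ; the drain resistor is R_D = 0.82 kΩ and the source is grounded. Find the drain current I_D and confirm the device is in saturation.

V_G = V_DD·R_2/(R_1+R_2) = 16×100/490 = 3.27 V. With the source grounded, V_GS = V_G = 3.27 V.
Assume saturation: I_D = (k_n/2)(V_GS − V_t)² = (4/2)×(3.27 − 1.2)² = 2×2.07² = 8.53 mA.
V_DS = V_DD − I_D·R_D = 16 − 8.53×0.82 = 9 V.
Saturation requires V_DS ≥ V_GS − V_t = 2.07 V; 9 ≥ 2.07 ✓.

I_D ≈ 8.5 mA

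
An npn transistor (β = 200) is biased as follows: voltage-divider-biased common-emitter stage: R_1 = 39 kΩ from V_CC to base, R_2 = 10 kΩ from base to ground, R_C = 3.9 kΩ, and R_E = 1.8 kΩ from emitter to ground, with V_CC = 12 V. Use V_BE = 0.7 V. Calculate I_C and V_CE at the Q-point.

Thevenize the base divider: V_Th = V_CC·R_2/(R_1+R_2) = 12×10/49 = 2.45 V, R_Th = R_1‖R_2 = 7.96 kΩ.
Base-emitter loop: V_Th = I_B·R_Th + V_BE + (β+1)I_B·R_E, so I_B = (2.45 − 0.7) / (7.96 + 201×1.8) = 0.00473 mA.
I_C = β·I_B = 200×0.00473 = 0.946 mA, and I_E = (β+1)I_B = 0.951 mA.
V_CE = V_CC − I_C·R_C − I_E·R_E = 12 − 0.946×3.9 − 0.951×1.8 = 6.6 V.
V_CE = 6.6 V > 0.2 V confirms active-region operation.

I_C ≈ 0.95 mA, V_CE ≈ 6.6 V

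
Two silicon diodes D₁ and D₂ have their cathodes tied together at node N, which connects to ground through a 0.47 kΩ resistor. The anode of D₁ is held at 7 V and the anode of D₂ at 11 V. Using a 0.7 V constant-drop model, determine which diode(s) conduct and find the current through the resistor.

Assume both conduct. Then node N would need to be at both 7−0.7 = 6.3 V and 11−0.7 = 10.3 V, which is impossible.
Assume only D₂ conducts: V_N = 11 − 0.7 = 10.3 V, so I_R = 10.3/0.47 = 21.9 mA.
Check D₁: its anode-to-cathode voltage is 7 − 10.3 = -3.3 V < 0.7 V, so it is off. The assumption is consistent.

Only D₂ conducts; I_R ≈ 22 mA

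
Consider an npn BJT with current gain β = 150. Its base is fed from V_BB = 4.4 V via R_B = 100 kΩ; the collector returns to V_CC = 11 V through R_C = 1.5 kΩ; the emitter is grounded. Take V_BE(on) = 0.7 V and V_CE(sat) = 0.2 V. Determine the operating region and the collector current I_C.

Assume active. Base-emitter loop: I_B = (V_BB − V_BE)/R_B = (4.4 − 0.7)/100 = 0.037 mA.
I_C = β·I_B = 150×0.037 = 5.55 mA.
V_CE = V_CC − I_C·R_C = 11 − 5.55×1.5 = 2.67 V > V_CE(sat), so the active-region assumption holds.

active; I_C ≈ 5.6 mA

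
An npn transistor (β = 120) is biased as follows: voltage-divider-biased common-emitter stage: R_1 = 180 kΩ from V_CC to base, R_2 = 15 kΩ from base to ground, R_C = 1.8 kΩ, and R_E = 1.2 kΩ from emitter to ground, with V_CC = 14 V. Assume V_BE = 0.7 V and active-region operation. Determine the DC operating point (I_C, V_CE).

Thevenize the base divider: V_Th = V_CC·R_2/(R_1+R_2) = 14×15/195 = 1.08 V, R_Th = R_1‖R_2 = 13.8 kΩ.
Base-emitter loop: V_Th = I_B·R_Th + V_BE + (β+1)I_B·R_E, so I_B = (1.08 − 0.7) / (13.8 + 121×1.2) = 0.00237 mA.
I_C = β·I_B = 120×0.00237 = 0.284 mA, and I_E = (β+1)I_B = 0.287 mA.
V_CE = V_CC − I_C·R_C − I_E·R_E = 14 − 0.284×1.8 − 0.287×1.2 = 13.1 V.
V_CE = 13.1 V > 0.2 V confirms active-region operation.

I_C ≈ 0.28 mA, V_CE ≈ 13 V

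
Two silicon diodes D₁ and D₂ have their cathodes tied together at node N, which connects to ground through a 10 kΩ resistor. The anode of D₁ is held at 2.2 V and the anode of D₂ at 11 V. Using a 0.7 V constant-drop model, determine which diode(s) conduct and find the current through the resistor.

Assume both conduct. Then node N would need to be at both 2.2−0.7 = 1.5 V and 11−0.7 = 10.3 V, which is impossible.
Assume only D₂ conducts: V_N = 11 − 0.7 = 10.3 V, so I_R = 10.3/10 = 1.03 mA.
Check D₁: its anode-to-cathode voltage is 2.2 − 10.3 = -8.1 V < 0.7 V, so it is off. The assumption is consistent.

Only D₂ conducts; I_R ≈ 1 mA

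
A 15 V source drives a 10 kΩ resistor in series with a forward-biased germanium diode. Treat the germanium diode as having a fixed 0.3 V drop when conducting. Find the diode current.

KVL around the loop: 15 = V_D + I·R = 0.3 + I × 10 kΩ.
So I = (15 − 0.3) / 10 kΩ = 14.7 / 10 = 1.47 mA.

I ≈ 1.5 mA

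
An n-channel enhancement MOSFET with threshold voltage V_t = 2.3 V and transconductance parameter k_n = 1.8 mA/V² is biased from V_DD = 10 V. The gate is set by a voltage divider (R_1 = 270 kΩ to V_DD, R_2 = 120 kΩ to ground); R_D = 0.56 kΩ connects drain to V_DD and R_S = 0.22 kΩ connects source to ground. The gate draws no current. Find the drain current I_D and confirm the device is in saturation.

I_D ≈ 0.42 mA

V_G = V_DD·R_2/(R_1+R_2) = 10×120/390 = 3.08 V.
Assume saturation: I_D = (k_n/2)(V_GS − V_t)² with V_GS = V_G − I_D·R_S = 3.08 − 0.22·I_D.
Substituting gives 0.0436·I_D² − 1.31·I_D + 0.543 = 0, with roots I_D = 0.421 or 29.6 mA.
The root I_D = 29.6 mA gives V_GS = -3.43 V ≤ V_t, so take I_D = 0.421 mA.
Then V_GS = 2.98 V and V_DS = V_DD − I_D(R_D+R_S) = 10 − 0.421×0.78 = 9.67 V.
Saturation requires V_DS ≥ V_GS − V_t = 0.684 V; 9.67 ≥ 0.684 ✓.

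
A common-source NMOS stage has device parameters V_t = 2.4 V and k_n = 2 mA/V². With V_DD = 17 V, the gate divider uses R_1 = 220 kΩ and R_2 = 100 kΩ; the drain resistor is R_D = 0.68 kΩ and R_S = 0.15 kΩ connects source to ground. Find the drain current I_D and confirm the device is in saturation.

V_G = V_DD·R_2/(R_1+R_2) = 17×100/320 = 5.31 V.
Assume saturation: I_D = (k_n/2)(V_GS − V_t)² with V_GS = V_G − I_D·R_S = 5.31 − 0.15·I_D.
Substituting gives 0.0225·I_D² − 1.87·I_D + 8.48 = 0, with roots I_D = 4.8 or 78.5 mA.
The root I_D = 78.5 mA gives V_GS = -6.46 V ≤ V_t, so take I_D = 4.8 mA.
Then V_GS = 4.59 V and V_DS = V_DD − I_D(R_D+R_S) = 17 − 4.8×0.83 = 13 V.
Saturation requires V_DS ≥ V_GS − V_t = 2.19 V; 13 ≥ 2.19 ✓.

I_D ≈ 4.8 mA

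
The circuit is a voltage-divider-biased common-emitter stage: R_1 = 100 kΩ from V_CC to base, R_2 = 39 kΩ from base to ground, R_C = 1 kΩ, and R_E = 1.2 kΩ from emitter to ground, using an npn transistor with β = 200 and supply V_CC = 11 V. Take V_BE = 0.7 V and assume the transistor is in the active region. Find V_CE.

Thevenize the base divider: V_Th = V_CC·R_2/(R_1+R_2) = 11×39/139 = 3.09 V, R_Th = R_1‖R_2 = 28.1 kΩ.
Base-emitter loop: V_Th = I_B·R_Th + V_BE + (β+1)I_B·R_E, so I_B = (3.09 − 0.7) / (28.1 + 201×1.2) = 0.00886 mA.
I_C = β·I_B = 200×0.00886 = 1.77 mA, and I_E = (β+1)I_B = 1.78 mA.
V_CE = V_CC − I_C·R_C − I_E·R_E = 11 − 1.77×1 − 1.78×1.2 = 7.09 V.
V_CE = 7.09 V > 0.2 V confirms active-region operation.

V_CE ≈ 7.1 V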